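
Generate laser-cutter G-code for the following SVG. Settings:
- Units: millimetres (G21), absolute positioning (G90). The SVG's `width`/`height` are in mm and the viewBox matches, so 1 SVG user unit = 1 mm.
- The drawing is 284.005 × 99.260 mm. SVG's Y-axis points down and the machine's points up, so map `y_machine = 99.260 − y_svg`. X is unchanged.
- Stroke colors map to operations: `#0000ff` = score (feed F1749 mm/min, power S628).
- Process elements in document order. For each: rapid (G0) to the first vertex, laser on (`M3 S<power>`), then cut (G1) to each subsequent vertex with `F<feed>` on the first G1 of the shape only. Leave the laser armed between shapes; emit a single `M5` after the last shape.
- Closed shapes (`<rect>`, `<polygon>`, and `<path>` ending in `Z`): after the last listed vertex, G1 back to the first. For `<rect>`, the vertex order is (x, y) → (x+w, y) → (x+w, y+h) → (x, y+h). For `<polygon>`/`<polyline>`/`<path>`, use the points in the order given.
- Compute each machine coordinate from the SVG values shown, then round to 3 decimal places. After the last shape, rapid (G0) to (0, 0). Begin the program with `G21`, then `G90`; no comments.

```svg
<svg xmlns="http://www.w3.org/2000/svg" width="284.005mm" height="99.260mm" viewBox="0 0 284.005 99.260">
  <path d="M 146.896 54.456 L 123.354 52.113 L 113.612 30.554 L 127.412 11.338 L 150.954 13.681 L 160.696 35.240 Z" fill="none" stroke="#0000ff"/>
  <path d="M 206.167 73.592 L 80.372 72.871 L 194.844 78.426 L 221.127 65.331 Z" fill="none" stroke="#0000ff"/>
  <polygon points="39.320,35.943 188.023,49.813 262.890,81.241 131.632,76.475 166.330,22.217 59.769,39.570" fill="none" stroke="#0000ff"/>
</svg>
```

G21
G90
G0 X146.896 Y44.804
M3 S628
G1 X123.354 Y47.147 F1749
G1 X113.612 Y68.706
G1 X127.412 Y87.922
G1 X150.954 Y85.579
G1 X160.696 Y64.020
G1 X146.896 Y44.804
G0 X206.167 Y25.668
M3 S628
G1 X80.372 Y26.389 F1749
G1 X194.844 Y20.834
G1 X221.127 Y33.929
G1 X206.167 Y25.668
G0 X39.320 Y63.317
M3 S628
G1 X188.023 Y49.447 F1749
G1 X262.890 Y18.019
G1 X131.632 Y22.785
G1 X166.330 Y77.043
G1 X59.769 Y59.690
G1 X39.320 Y63.317
M5
G0 X0.000 Y0.000

viewBox `0 0 284.005 99.260` with mm width/height → 1 unit = 1 mm. Flip: y_m = 99.260 − y_svg.

**Shape 1** — `<path>` regular polygon, stroke `#0000ff` → score (S628, F1749). Machine vertices: (146.896,44.804) → (123.354,47.147) → (113.612,68.706) → (127.412,87.922) → (150.954,85.579) → (160.696,64.020) → (146.896,44.804). Closed: final G1 returns to the first vertex.

**Shape 2** — `<path>` closed polygon, stroke `#0000ff` → score (S628, F1749). Machine vertices: (206.167,25.668) → (80.372,26.389) → (194.844,20.834) → (221.127,33.929) → (206.167,25.668). Closed: final G1 returns to the first vertex.

**Shape 3** — `<polygon>` closed polygon, stroke `#0000ff` → score (S628, F1749). Machine vertices: (39.320,63.317) → (188.023,49.447) → (262.890,18.019) → (131.632,22.785) → (166.330,77.043) → (59.769,59.690) → (39.320,63.317). Closed: final G1 returns to the first vertex.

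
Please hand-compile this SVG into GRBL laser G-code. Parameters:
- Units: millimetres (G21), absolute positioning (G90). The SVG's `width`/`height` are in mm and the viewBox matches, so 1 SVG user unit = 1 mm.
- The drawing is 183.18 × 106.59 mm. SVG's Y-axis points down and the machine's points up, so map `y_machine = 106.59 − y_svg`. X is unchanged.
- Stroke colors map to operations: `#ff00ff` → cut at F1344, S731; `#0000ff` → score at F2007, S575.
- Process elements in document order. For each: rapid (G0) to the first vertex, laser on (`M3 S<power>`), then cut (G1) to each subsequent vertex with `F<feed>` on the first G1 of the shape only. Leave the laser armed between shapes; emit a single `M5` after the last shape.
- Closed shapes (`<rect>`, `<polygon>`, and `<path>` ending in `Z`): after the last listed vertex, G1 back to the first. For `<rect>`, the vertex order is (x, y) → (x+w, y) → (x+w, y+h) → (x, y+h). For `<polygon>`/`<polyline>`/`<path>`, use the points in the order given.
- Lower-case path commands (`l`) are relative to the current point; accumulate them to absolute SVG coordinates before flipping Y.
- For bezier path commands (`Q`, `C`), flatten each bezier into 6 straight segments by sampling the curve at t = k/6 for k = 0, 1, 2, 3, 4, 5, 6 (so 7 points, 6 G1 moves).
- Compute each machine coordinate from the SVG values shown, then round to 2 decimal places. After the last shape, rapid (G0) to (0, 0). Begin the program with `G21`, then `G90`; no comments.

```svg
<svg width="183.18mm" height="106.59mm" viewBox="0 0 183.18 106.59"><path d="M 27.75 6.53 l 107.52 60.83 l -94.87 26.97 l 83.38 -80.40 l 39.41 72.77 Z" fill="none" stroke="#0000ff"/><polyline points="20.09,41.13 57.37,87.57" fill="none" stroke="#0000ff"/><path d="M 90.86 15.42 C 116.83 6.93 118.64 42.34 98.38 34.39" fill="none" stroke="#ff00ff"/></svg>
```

G21
G90
G0 X27.75 Y100.06
M3 S575
G1 X135.27 Y39.23 F2007
G1 X40.40 Y12.26
G1 X123.78 Y92.66
G1 X163.19 Y19.89
G1 X27.75 Y100.06
G0 X20.09 Y65.46
M3 S575
G1 X57.37 Y19.02 F2007
G0 X90.86 Y91.17
M3 S731
G1 X101.84 Y92.16 F1344
G1 X108.85 Y88.26
G1 X111.96 Y81.89
G1 X111.21 Y75.47
G1 X106.66 Y71.43
G1 X98.38 Y72.20
M5
G0 X0.00 Y0.00

viewBox `0 0 183.18 106.59` with mm width/height → 1 unit = 1 mm. Flip: y_m = 106.59 − y_svg.

**Shape 1** — `<path>` closed polygon, stroke `#0000ff` → score (S575, F2007). Machine vertices: (27.75,100.06) → (135.27,39.23) → (40.40,12.26) → (123.78,92.66) → (163.19,19.89) → (27.75,100.06). Closed: final G1 returns to the first vertex.

**Shape 2** — `<polyline>` line segment, stroke `#0000ff` → score (S575, F2007). Machine vertices: (20.09,65.46) → (57.37,19.02). Open path.

**Shape 3** — `<path>` cubic bezier, stroke `#ff00ff` → cut (S731, F1344). Control points (SVG): P0=(90.86,15.42), P1=(116.83,6.93), P2=(118.64,42.34), P3=(98.38,34.39); sampled at t=k/6. Machine vertices: (90.86,91.17) → (101.84,92.16) → (108.85,88.26) → (111.96,81.89) → (111.21,75.47) → (106.66,71.43) → (98.38,72.20). Open path.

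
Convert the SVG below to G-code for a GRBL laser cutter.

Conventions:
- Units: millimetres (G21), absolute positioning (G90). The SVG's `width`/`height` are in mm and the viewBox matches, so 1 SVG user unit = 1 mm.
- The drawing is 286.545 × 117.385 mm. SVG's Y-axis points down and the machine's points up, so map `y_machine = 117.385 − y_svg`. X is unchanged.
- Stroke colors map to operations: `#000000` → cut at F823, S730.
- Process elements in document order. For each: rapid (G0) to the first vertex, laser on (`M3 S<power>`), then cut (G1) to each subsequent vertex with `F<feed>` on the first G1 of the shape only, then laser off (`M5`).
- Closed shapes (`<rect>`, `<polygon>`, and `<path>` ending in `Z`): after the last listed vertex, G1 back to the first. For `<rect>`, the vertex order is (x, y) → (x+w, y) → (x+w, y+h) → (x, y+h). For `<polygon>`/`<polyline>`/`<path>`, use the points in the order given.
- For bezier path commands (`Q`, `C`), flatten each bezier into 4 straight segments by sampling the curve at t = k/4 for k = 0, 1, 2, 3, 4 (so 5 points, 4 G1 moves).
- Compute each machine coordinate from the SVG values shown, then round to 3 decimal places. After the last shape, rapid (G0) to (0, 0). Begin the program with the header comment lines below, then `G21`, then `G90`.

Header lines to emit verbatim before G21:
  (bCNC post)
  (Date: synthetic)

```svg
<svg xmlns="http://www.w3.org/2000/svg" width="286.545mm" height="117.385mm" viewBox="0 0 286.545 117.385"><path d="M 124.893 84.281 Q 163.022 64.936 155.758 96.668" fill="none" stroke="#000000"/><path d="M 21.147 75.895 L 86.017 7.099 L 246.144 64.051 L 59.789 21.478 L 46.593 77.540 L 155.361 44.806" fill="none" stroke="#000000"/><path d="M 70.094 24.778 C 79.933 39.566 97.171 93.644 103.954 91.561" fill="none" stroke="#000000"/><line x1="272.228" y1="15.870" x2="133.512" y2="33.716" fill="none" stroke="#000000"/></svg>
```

(bCNC post)
(Date: synthetic)
G21
G90
G0 X124.893 Y33.104
M3 S730
G1 X141.120 Y39.584 F823
G1 X151.674 Y39.680
G1 X156.553 Y33.391
G1 X155.758 Y20.717
M5
G0 X21.147 Y41.490
M3 S730
G1 X86.017 Y110.286 F823
G1 X246.144 Y53.334
G1 X59.789 Y95.907
G1 X46.593 Y39.845
G1 X155.361 Y72.579
M5
G0 X70.094 Y92.607
M3 S730
G1 X78.582 Y75.641 F823
G1 X88.170 Y52.889
G1 X97.185 Y33.301
G1 X103.954 Y25.824
M5
G0 X272.228 Y101.515
M3 S730
G1 X133.512 Y83.669 F823
M5
G0 X0.000 Y0.000

viewBox `0 0 286.545 117.385` with mm width/height → 1 unit = 1 mm. Flip: y_m = 117.385 − y_svg.

**Shape 1** — `<path>` quadratic bezier, stroke `#000000` → cut (S730, F823). Control points (SVG): P0=(124.893,84.281), P1=(163.022,64.936), P2=(155.758,96.668); sampled at t=k/4. Machine vertices: (124.893,33.104) → (141.120,39.584) → (151.674,39.680) → (156.553,33.391) → (155.758,20.717). Open path.

**Shape 2** — `<path>` open polyline, stroke `#000000` → cut (S730, F823). Machine vertices: (21.147,41.490) → (86.017,110.286) → (246.144,53.334) → (59.789,95.907) → (46.593,39.845) → (155.361,72.579). Open path.

**Shape 3** — `<path>` cubic bezier, stroke `#000000` → cut (S730, F823). Control points (SVG): P0=(70.094,24.778), P1=(79.933,39.566), P2=(97.171,93.644), P3=(103.954,91.561); sampled at t=k/4. Machine vertices: (70.094,92.607) → (78.582,75.641) → (88.170,52.889) → (97.185,33.301) → (103.954,25.824). Open path.

**Shape 4** — `<line>` line segment, stroke `#000000` → cut (S730, F823). Machine vertices: (272.228,101.515) → (133.512,83.669). Open path.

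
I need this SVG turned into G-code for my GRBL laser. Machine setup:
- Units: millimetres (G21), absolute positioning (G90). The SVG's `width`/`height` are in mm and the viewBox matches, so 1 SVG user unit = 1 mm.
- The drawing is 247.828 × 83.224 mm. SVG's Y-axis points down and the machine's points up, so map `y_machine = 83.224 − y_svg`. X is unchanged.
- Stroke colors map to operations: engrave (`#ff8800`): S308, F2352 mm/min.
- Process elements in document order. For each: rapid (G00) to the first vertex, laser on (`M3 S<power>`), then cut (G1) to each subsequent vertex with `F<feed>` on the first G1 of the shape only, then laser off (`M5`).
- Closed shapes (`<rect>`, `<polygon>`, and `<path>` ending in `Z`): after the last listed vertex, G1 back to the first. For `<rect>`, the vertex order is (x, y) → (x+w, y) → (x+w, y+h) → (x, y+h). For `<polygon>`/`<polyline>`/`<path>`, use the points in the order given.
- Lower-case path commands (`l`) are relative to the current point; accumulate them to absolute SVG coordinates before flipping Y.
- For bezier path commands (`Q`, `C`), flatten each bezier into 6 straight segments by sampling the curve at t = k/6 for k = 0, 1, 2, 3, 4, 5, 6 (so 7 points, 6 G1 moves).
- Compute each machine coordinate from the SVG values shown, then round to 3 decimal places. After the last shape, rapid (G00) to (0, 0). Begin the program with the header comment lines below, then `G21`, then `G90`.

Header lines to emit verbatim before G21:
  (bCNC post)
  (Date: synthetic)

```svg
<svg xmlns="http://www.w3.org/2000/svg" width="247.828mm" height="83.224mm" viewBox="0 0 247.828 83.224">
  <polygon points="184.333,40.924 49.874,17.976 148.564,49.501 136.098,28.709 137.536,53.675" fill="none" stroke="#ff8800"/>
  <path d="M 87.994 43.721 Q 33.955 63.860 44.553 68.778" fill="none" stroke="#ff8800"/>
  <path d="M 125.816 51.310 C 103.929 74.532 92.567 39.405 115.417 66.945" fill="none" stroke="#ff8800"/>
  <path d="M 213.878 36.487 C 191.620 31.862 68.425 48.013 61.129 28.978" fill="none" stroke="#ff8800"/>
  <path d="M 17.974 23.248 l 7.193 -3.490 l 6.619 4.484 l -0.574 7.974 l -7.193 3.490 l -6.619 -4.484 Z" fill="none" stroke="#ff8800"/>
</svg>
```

(bCNC post)
(Date: synthetic)
G21
G90
G00 X184.333 Y42.300
M3 S308
G1 X49.874 Y65.248 F2352
G1 X148.564 Y33.723
G1 X136.098 Y54.515
G1 X137.536 Y29.549
G1 X184.333 Y42.300
M5
G00 X87.994 Y39.503
M3 S308
G1 X71.776 Y33.213 F2352
G1 X59.150 Y27.768
G1 X50.114 Y23.169
G1 X44.670 Y19.416
G1 X42.816 Y16.508
G1 X44.553 Y14.446
M5
G00 X125.816 Y31.914
M3 S308
G1 X115.859 Y24.605 F2352
G1 X108.315 Y23.660
G1 X103.840 Y25.716
G1 X103.094 Y27.412
G1 X106.733 Y25.387
G1 X115.417 Y16.279
M5
G00 X213.878 Y46.737
M3 S308
G1 X195.341 Y47.577 F2352
G1 X166.005 Y46.509
G1 X131.893 Y45.088
G1 X99.027 Y44.867
G1 X73.431 Y47.402
G1 X61.129 Y54.246
M5
G00 X17.974 Y59.976
M3 S308
G1 X25.167 Y63.466 F2352
G1 X31.786 Y58.982
G1 X31.212 Y51.008
G1 X24.019 Y47.518
G1 X17.400 Y52.002
G1 X17.974 Y59.976
M5
G00 X0.000 Y0.000

1 u = 1 mm; y_m = 83.224 − y.

[1] `<polygon>` closed polygon, #ff8800→engrave S308 F2352: (184.333,42.300) → (49.874,65.248) → (148.564,33.723) → (136.098,54.515) → (137.536,29.549) → (184.333,42.300) (closed)

[2] `<path>` quadratic bezier, #ff8800→engrave S308 F2352: (87.994,39.503) → (71.776,33.213) → (59.150,27.768) → (50.114,23.169) → (44.670,19.416) → (42.816,16.508) → (44.553,14.446)

[3] `<path>` cubic bezier, #ff8800→engrave S308 F2352: (125.816,31.914) → (115.859,24.605) → (108.315,23.660) → (103.840,25.716) → (103.094,27.412) → (106.733,25.387) → (115.417,16.279)

[4] `<path>` cubic bezier, #ff8800→engrave S308 F2352: (213.878,46.737) → (195.341,47.577) → (166.005,46.509) → (131.893,45.088) → (99.027,44.867) → (73.431,47.402) → (61.129,54.246)

[5] `<path>` regular polygon, #ff8800→engrave S308 F2352: (17.974,59.976) → (25.167,63.466) → (31.786,58.982) → (31.212,51.008) → (24.019,47.518) → (17.400,52.002) → (17.974,59.976) (closed)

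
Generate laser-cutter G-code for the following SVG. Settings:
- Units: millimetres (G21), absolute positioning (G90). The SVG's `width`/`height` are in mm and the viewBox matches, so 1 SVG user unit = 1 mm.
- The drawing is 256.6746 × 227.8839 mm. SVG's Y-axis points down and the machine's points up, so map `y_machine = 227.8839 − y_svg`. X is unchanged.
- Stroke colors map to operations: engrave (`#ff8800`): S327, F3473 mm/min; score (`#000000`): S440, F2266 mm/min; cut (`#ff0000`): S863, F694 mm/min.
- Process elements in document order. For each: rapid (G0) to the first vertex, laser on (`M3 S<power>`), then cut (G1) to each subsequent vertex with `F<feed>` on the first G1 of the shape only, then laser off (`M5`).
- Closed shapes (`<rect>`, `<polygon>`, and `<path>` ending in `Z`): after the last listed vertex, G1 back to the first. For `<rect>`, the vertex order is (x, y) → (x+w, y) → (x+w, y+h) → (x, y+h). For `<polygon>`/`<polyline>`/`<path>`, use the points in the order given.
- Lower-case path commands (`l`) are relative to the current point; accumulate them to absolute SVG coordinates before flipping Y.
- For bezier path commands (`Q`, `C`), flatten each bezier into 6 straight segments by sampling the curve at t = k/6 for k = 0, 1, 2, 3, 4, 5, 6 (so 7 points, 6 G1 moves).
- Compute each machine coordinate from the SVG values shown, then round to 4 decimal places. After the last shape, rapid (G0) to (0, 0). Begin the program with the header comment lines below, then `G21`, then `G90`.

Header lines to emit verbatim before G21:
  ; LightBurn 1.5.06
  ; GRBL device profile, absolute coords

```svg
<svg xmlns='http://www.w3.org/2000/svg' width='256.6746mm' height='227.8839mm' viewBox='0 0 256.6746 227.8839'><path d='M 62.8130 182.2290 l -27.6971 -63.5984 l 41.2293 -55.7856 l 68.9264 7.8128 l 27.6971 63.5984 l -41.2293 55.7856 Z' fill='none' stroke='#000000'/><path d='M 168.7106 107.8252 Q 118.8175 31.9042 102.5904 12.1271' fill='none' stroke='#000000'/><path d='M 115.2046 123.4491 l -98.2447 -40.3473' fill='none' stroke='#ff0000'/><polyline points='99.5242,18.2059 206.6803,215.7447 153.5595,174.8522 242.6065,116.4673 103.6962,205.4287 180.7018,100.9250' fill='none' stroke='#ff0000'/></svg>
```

viewBox `0 0 256.6746 227.8839` with mm width/height → 1 unit = 1 mm. Flip: y_m = 227.8839 − y_svg.

**Shape 1** — `<path>` regular polygon, stroke `#000000` → score (S440, F2266). Machine vertices: (62.8130,45.6549) → (35.1159,109.2533) → (76.3452,165.0389) → (145.2716,157.2261) → (172.9687,93.6277) → (131.7394,37.8421) → (62.8130,45.6549). Closed: final G1 returns to the first vertex.

**Shape 2** — `<path>` quadratic bezier, stroke `#000000` → score (S440, F2266). Control points (SVG): P0=(168.7106,107.8252), P1=(118.8175,31.9042), P2=(102.5904,12.1271); sampled at t=k/6. Machine vertices: (168.7106,120.0587) → (153.0147,143.8061) → (139.1892,164.4345) → (127.2340,181.9437) → (117.1491,196.3339) → (108.9346,207.6049) → (102.5904,215.7568). Open path.

**Shape 3** — `<path>` line segment, stroke `#ff0000` → cut (S863, F694). Machine vertices: (115.2046,104.4348) → (16.9599,144.7821). Open path.

**Shape 4** — `<polyline>` open polyline, stroke `#ff0000` → cut (S863, F694). Machine vertices: (99.5242,209.6780) → (206.6803,12.1392) → (153.5595,53.0317) → (242.6065,111.4166) → (103.6962,22.4552) → (180.7018,126.9589). Open path.

; LightBurn 1.5.06
; GRBL device profile, absolute coords
G21
G90
G0 X62.8130 Y45.6549
M3 S440
G1 X35.1159 Y109.2533 F2266
G1 X76.3452 Y165.0389
G1 X145.2716 Y157.2261
G1 X172.9687 Y93.6277
G1 X131.7394 Y37.8421
G1 X62.8130 Y45.6549
M5
G0 X168.7106 Y120.0587
M3 S440
G1 X153.0147 Y143.8061 F2266
G1 X139.1892 Y164.4345
G1 X127.2340 Y181.9437
G1 X117.1491 Y196.3339
G1 X108.9346 Y207.6049
G1 X102.5904 Y215.7568
M5
G0 X115.2046 Y104.4348
M3 S863
G1 X16.9599 Y144.7821 F694
M5
G0 X99.5242 Y209.6780
M3 S863
G1 X206.6803 Y12.1392 F694
G1 X153.5595 Y53.0317
G1 X242.6065 Y111.4166
G1 X103.6962 Y22.4552
G1 X180.7018 Y126.9589
M5
G0 X0.0000 Y0.0000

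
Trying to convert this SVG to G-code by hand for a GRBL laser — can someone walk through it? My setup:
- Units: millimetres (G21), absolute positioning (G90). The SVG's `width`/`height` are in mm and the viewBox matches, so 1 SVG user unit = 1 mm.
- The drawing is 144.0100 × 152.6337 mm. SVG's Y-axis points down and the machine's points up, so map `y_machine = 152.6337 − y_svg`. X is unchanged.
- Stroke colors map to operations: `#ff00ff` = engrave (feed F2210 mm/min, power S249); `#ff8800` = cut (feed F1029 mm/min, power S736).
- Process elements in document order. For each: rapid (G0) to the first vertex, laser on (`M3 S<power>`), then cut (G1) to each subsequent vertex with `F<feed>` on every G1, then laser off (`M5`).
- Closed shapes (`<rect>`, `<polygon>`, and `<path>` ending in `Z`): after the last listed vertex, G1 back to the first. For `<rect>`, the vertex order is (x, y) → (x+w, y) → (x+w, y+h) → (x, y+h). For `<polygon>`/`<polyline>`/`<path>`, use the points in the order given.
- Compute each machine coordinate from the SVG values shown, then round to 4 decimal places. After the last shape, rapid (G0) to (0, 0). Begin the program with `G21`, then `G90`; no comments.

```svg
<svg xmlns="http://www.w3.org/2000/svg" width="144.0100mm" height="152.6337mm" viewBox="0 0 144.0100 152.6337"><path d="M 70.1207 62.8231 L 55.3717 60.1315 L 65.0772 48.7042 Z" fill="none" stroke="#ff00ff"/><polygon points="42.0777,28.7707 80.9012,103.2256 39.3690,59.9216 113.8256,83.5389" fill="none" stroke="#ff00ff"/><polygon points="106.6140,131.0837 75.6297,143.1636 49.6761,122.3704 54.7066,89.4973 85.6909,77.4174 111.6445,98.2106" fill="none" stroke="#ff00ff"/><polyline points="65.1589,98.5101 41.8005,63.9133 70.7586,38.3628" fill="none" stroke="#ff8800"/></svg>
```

G21
G90
G0 X70.1207 Y89.8106
M3 S249
G1 X55.3717 Y92.5022 F2210
G1 X65.0772 Y103.9295 F2210
G1 X70.1207 Y89.8106 F2210
M5
G0 X42.0777 Y123.8630
M3 S249
G1 X80.9012 Y49.4081 F2210
G1 X39.3690 Y92.7121 F2210
G1 X113.8256 Y69.0948 F2210
G1 X42.0777 Y123.8630 F2210
M5
G0 X106.6140 Y21.5500
M3 S249
G1 X75.6297 Y9.4701 F2210
G1 X49.6761 Y30.2633 F2210
G1 X54.7066 Y63.1364 F2210
G1 X85.6909 Y75.2163 F2210
G1 X111.6445 Y54.4231 F2210
G1 X106.6140 Y21.5500 F2210
M5
G0 X65.1589 Y54.1236
M3 S736
G1 X41.8005 Y88.7204 F1029
G1 X70.7586 Y114.2709 F1029
M5
G0 X0.0000 Y0.0000

1 u = 1 mm; y_m = 152.6337 − y.

[1] `<path>` regular polygon, #ff00ff→engrave S249 F2210: (70.1207,89.8106) → (55.3717,92.5022) → (65.0772,103.9295) → (70.1207,89.8106) (closed)

[2] `<polygon>` closed polygon, #ff00ff→engrave S249 F2210: (42.0777,123.8630) → (80.9012,49.4081) → (39.3690,92.7121) → (113.8256,69.0948) → (42.0777,123.8630) (closed)

[3] `<polygon>` regular polygon, #ff00ff→engrave S249 F2210: (106.6140,21.5500) → (75.6297,9.4701) → (49.6761,30.2633) → (54.7066,63.1364) → (85.6909,75.2163) → (111.6445,54.4231) → (106.6140,21.5500) (closed)

[4] `<polyline>` open polyline, #ff8800→cut S736 F1029: (65.1589,54.1236) → (41.8005,88.7204) → (70.7586,114.2709)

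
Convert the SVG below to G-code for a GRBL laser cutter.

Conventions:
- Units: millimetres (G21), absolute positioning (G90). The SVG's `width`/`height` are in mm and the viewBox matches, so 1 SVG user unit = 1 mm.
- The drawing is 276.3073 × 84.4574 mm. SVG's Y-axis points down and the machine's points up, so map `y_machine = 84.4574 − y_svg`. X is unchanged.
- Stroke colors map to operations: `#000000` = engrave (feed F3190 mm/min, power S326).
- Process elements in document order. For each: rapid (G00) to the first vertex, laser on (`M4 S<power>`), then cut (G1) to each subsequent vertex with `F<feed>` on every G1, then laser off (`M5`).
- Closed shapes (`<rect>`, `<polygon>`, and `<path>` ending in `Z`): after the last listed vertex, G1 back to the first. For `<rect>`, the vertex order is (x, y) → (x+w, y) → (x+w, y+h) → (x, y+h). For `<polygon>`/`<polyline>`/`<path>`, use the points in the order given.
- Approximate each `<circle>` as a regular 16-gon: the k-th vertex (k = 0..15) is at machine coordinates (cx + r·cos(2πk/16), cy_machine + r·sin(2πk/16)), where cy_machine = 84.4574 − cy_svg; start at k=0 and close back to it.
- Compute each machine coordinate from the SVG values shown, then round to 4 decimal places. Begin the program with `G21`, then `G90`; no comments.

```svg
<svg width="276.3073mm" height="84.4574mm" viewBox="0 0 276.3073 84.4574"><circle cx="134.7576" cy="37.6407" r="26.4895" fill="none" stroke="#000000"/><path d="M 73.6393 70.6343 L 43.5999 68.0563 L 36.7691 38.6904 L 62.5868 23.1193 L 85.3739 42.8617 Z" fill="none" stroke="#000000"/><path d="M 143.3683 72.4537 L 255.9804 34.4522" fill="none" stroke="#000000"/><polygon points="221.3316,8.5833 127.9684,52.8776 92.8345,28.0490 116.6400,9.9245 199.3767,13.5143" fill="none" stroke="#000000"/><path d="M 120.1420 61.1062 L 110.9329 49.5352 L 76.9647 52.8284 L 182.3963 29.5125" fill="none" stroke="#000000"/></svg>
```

G21
G90
G00 X161.2471 Y46.8167
M4 S326
G1 X159.2307 Y56.9538 F3190
G1 X153.4885 Y65.5476 F3190
G1 X144.8947 Y71.2898 F3190
G1 X134.7576 Y73.3062 F3190
G1 X124.6205 Y71.2898 F3190
G1 X116.0267 Y65.5476 F3190
G1 X110.2845 Y56.9538 F3190
G1 X108.2681 Y46.8167 F3190
G1 X110.2845 Y36.6796 F3190
G1 X116.0267 Y28.0858 F3190
G1 X124.6205 Y22.3436 F3190
G1 X134.7576 Y20.3272 F3190
G1 X144.8947 Y22.3436 F3190
G1 X153.4885 Y28.0858 F3190
G1 X159.2307 Y36.6796 F3190
G1 X161.2471 Y46.8167 F3190
M5
G00 X73.6393 Y13.8231
M4 S326
G1 X43.5999 Y16.4011 F3190
G1 X36.7691 Y45.7670 F3190
G1 X62.5868 Y61.3381 F3190
G1 X85.3739 Y41.5957 F3190
G1 X73.6393 Y13.8231 F3190
M5
G00 X143.3683 Y12.0037
M4 S326
G1 X255.9804 Y50.0052 F3190
M5
G00 X221.3316 Y75.8741
M4 S326
G1 X127.9684 Y31.5798 F3190
G1 X92.8345 Y56.4084 F3190
G1 X116.6400 Y74.5329 F3190
G1 X199.3767 Y70.9431 F3190
G1 X221.3316 Y75.8741 F3190
M5
G00 X120.1420 Y23.3512
M4 S326
G1 X110.9329 Y34.9222 F3190
G1 X76.9647 Y31.6290 F3190
G1 X182.3963 Y54.9449 F3190
M5

viewBox `0 0 276.3073 84.4574` with mm width/height → 1 unit = 1 mm. Flip: y_m = 84.4574 − y_svg.

**Shape 1** — `<circle>` circle, stroke `#000000` → engrave (S326, F3190). Machine vertices: (161.2471,46.8167) → (159.2307,56.9538) → (153.4885,65.5476) → (144.8947,71.2898) → (134.7576,73.3062) → (124.6205,71.2898) → (116.0267,65.5476) → (110.2845,56.9538) → (108.2681,46.8167) → (110.2845,36.6796) → (116.0267,28.0858) → (124.6205,22.3436) → (134.7576,20.3272) → (144.8947,22.3436) → (153.4885,28.0858) → (159.2307,36.6796) → (161.2471,46.8167). Closed: final G1 returns to the first vertex.

**Shape 2** — `<path>` regular polygon, stroke `#000000` → engrave (S326, F3190). Machine vertices: (73.6393,13.8231) → (43.5999,16.4011) → (36.7691,45.7670) → (62.5868,61.3381) → (85.3739,41.5957) → (73.6393,13.8231). Closed: final G1 returns to the first vertex.

**Shape 3** — `<path>` line segment, stroke `#000000` → engrave (S326, F3190). Machine vertices: (143.3683,12.0037) → (255.9804,50.0052). Open path.

**Shape 4** — `<polygon>` closed polygon, stroke `#000000` → engrave (S326, F3190). Machine vertices: (221.3316,75.8741) → (127.9684,31.5798) → (92.8345,56.4084) → (116.6400,74.5329) → (199.3767,70.9431) → (221.3316,75.8741). Closed: final G1 returns to the first vertex.

**Shape 5** — `<path>` open polyline, stroke `#000000` → engrave (S326, F3190). Machine vertices: (120.1420,23.3512) → (110.9329,34.9222) → (76.9647,31.6290) → (182.3963,54.9449). Open path.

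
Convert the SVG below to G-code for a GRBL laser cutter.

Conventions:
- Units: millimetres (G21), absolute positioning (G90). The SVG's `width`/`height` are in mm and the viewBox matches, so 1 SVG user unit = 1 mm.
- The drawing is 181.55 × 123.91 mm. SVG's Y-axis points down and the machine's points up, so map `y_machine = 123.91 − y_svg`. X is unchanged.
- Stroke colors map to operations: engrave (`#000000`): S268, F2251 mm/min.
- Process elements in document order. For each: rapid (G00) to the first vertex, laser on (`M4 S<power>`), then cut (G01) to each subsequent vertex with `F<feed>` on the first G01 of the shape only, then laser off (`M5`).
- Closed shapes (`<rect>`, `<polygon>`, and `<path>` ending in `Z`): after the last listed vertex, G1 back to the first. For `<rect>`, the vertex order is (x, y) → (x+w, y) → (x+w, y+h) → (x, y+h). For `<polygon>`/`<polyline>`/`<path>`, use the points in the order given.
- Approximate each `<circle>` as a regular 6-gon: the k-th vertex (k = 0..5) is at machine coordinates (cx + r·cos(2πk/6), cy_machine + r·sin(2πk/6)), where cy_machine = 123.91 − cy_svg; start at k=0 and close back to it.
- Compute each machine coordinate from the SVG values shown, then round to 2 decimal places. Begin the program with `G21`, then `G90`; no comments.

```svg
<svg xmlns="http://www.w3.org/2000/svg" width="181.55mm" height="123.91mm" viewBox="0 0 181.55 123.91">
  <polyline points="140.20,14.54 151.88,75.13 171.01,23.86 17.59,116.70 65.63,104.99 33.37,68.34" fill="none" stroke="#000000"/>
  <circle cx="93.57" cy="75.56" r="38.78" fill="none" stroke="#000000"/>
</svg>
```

G21
G90
G00 X140.20 Y109.37
M4 S268
G01 X151.88 Y48.78 F2251
G01 X171.01 Y100.05
G01 X17.59 Y7.21
G01 X65.63 Y18.92
G01 X33.37 Y55.57
M5
G00 X132.35 Y48.35
M4 S268
G01 X112.96 Y81.93 F2251
G01 X74.18 Y81.93
G01 X54.79 Y48.35
G01 X74.18 Y14.77
G01 X112.96 Y14.77
G01 X132.35 Y48.35
M5

1 u = 1 mm; y_m = 123.91 − y.

[1] `<polyline>` open polyline, #000000→engrave S268 F2251: (140.20,109.37) → (151.88,48.78) → (171.01,100.05) → (17.59,7.21) → (65.63,18.92) → (33.37,55.57)

[2] `<circle>` circle, #000000→engrave S268 F2251: (132.35,48.35) → (112.96,81.93) → (74.18,81.93) → (54.79,48.35) → (74.18,14.77) → (112.96,14.77) → (132.35,48.35) (closed)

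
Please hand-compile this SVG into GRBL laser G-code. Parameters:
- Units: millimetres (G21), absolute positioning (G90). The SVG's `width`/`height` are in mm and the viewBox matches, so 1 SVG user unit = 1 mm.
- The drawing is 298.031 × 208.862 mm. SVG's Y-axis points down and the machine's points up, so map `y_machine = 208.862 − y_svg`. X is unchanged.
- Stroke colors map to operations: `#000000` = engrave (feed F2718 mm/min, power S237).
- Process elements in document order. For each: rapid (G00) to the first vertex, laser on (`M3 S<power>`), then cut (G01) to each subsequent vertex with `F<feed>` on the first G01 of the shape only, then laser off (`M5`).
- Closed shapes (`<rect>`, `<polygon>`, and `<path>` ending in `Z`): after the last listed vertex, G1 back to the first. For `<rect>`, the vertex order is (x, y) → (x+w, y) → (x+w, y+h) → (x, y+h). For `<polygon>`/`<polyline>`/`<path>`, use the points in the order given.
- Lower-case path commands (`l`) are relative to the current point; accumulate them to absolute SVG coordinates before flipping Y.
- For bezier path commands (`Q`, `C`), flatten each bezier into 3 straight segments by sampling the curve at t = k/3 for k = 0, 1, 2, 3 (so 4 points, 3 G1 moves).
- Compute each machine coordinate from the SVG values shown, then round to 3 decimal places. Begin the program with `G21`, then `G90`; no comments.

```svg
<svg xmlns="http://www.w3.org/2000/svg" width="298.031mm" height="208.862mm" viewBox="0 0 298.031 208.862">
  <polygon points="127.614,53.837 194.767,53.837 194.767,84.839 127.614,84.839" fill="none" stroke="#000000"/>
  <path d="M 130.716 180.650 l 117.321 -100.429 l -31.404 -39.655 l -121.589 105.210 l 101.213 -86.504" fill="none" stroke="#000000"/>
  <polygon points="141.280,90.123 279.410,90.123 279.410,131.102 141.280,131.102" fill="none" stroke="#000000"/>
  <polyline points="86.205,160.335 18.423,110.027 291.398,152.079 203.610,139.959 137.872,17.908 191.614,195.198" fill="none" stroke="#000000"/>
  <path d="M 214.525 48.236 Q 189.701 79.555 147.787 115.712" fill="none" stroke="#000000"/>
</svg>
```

1 u = 1 mm; y_m = 208.862 − y.

[1] `<polygon>` rectangle, #000000→engrave S237 F2718: (127.614,155.025) → (194.767,155.025) → (194.767,124.023) → (127.614,124.023) → (127.614,155.025) (closed)

[2] `<path>` open polyline, #000000→engrave S237 F2718: (130.716,28.212) → (248.037,128.641) → (216.633,168.296) → (95.044,63.086) → (196.257,149.590)

[3] `<polygon>` rectangle, #000000→engrave S237 F2718: (141.280,118.739) → (279.410,118.739) → (279.410,77.760) → (141.280,77.760) → (141.280,118.739) (closed)

[4] `<polyline>` open polyline, #000000→engrave S237 F2718: (86.205,48.527) → (18.423,98.835) → (291.398,56.783) → (203.610,68.903) → (137.872,190.954) → (191.614,13.664)

[5] `<path>` quadratic bezier, #000000→engrave S237 F2718: (214.525,160.626) → (196.077,139.209) → (173.831,116.717) → (147.787,93.150)

G21
G90
G00 X127.614 Y155.025
M3 S237
G01 X194.767 Y155.025 F2718
G01 X194.767 Y124.023
G01 X127.614 Y124.023
G01 X127.614 Y155.025
M5
G00 X130.716 Y28.212
M3 S237
G01 X248.037 Y128.641 F2718
G01 X216.633 Y168.296
G01 X95.044 Y63.086
G01 X196.257 Y149.590
M5
G00 X141.280 Y118.739
M3 S237
G01 X279.410 Y118.739 F2718
G01 X279.410 Y77.760
G01 X141.280 Y77.760
G01 X141.280 Y118.739
M5
G00 X86.205 Y48.527
M3 S237
G01 X18.423 Y98.835 F2718
G01 X291.398 Y56.783
G01 X203.610 Y68.903
G01 X137.872 Y190.954
G01 X191.614 Y13.664
M5
G00 X214.525 Y160.626
M3 S237
G01 X196.077 Y139.209 F2718
G01 X173.831 Y116.717
G01 X147.787 Y93.150
M5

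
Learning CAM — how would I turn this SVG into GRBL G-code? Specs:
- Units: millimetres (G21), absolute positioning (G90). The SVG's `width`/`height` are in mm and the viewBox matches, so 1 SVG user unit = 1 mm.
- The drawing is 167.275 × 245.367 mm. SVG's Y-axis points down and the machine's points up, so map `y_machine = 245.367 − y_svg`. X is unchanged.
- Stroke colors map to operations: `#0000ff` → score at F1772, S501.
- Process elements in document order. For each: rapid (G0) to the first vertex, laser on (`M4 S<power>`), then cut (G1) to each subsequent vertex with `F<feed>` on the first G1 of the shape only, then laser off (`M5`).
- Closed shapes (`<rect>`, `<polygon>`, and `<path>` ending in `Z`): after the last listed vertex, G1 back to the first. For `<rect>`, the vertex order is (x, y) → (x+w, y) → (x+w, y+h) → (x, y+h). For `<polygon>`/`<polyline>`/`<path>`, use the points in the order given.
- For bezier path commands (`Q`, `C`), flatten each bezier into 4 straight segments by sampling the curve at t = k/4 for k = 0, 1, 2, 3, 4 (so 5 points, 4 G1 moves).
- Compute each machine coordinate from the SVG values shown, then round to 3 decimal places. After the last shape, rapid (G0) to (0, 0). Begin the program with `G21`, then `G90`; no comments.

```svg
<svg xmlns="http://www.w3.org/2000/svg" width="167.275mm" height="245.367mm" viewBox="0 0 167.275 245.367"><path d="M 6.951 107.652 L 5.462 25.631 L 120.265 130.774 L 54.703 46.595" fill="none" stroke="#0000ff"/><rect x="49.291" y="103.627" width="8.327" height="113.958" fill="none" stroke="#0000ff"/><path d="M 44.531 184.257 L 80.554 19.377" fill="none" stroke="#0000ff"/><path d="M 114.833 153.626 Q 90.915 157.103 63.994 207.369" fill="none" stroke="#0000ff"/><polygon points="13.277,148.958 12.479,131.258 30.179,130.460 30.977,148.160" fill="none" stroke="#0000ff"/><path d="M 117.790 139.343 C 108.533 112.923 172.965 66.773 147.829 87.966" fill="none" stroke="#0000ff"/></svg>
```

G21
G90
G0 X6.951 Y137.715
M4 S501
G1 X5.462 Y219.736 F1772
G1 X120.265 Y114.593
G1 X54.703 Y198.772
M5
G0 X49.291 Y141.740
M4 S501
G1 X57.618 Y141.740 F1772
G1 X57.618 Y27.782
G1 X49.291 Y27.782
G1 X49.291 Y141.740
M5
G0 X44.531 Y61.110
M4 S501
G1 X80.554 Y225.990 F1772
M5
G0 X114.833 Y91.741
M4 S501
G1 X102.686 Y87.078 F1772
G1 X90.164 Y76.567
G1 X77.267 Y60.207
G1 X63.994 Y37.998
M5
G0 X13.277 Y96.409
M4 S501
G1 X12.479 Y114.109 F1772
G1 X30.179 Y114.907
G1 X30.977 Y97.207
G1 X13.277 Y96.409
M5
G0 X117.790 Y106.024
M4 S501
G1 X122.113 Y128.178 F1772
G1 X138.764 Y149.567
G1 X152.438 Y162.029
G1 X147.829 Y157.401
M5
G0 X0.000 Y0.000

viewBox `0 0 167.275 245.367` with mm width/height → 1 unit = 1 mm. Flip: y_m = 245.367 − y_svg.

**Shape 1** — `<path>` open polyline, stroke `#0000ff` → score (S501, F1772). Machine vertices: (6.951,137.715) → (5.462,219.736) → (120.265,114.593) → (54.703,198.772). Open path.

**Shape 2** — `<rect>` rectangle, stroke `#0000ff` → score (S501, F1772). Machine vertices: (49.291,141.740) → (57.618,141.740) → (57.618,27.782) → (49.291,27.782) → (49.291,141.740). Closed: final G1 returns to the first vertex.

**Shape 3** — `<path>` line segment, stroke `#0000ff` → score (S501, F1772). Machine vertices: (44.531,61.110) → (80.554,225.990). Open path.

**Shape 4** — `<path>` quadratic bezier, stroke `#0000ff` → score (S501, F1772). Control points (SVG): P0=(114.833,153.626), P1=(90.915,157.103), P2=(63.994,207.369); sampled at t=k/4. Machine vertices: (114.833,91.741) → (102.686,87.078) → (90.164,76.567) → (77.267,60.207) → (63.994,37.998). Open path.

**Shape 5** — `<polygon>` regular polygon, stroke `#0000ff` → score (S501, F1772). Machine vertices: (13.277,96.409) → (12.479,114.109) → (30.179,114.907) → (30.977,97.207) → (13.277,96.409). Closed: final G1 returns to the first vertex.

**Shape 6** — `<path>` cubic bezier, stroke `#0000ff` → score (S501, F1772). Control points (SVG): P0=(117.790,139.343), P1=(108.533,112.923), P2=(172.965,66.773), P3=(147.829,87.966); sampled at t=k/4. Machine vertices: (117.790,106.024) → (122.113,128.178) → (138.764,149.567) → (152.438,162.029) → (147.829,157.401). Open path.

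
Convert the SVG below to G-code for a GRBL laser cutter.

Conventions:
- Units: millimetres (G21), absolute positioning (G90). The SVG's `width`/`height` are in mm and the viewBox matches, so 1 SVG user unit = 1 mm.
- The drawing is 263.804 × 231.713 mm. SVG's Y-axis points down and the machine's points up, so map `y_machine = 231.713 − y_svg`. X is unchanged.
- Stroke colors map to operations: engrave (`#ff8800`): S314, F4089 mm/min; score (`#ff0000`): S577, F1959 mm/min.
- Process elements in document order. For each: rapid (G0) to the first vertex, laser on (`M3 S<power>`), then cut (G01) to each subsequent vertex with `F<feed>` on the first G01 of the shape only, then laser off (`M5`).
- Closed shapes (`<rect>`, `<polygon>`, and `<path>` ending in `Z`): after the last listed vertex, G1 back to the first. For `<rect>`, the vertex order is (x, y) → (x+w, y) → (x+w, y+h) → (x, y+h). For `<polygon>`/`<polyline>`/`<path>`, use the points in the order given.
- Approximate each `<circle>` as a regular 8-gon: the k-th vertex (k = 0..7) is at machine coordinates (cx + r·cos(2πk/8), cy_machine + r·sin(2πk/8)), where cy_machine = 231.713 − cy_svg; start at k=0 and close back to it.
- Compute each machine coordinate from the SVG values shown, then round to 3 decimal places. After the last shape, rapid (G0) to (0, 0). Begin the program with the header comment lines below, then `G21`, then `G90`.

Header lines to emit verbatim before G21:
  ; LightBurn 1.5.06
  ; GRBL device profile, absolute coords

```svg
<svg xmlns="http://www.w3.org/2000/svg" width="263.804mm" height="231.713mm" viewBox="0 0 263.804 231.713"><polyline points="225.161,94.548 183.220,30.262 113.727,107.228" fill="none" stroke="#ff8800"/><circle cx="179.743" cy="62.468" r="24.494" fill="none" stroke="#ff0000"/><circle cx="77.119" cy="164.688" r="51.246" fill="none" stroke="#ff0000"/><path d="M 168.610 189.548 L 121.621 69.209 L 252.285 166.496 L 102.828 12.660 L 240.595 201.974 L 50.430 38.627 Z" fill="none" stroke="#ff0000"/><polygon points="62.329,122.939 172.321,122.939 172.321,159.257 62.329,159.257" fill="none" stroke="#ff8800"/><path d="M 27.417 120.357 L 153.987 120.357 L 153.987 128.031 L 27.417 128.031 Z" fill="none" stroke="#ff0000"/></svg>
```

viewBox `0 0 263.804 231.713` with mm width/height → 1 unit = 1 mm. Flip: y_m = 231.713 − y_svg.

**Shape 1** — `<polyline>` open polyline, stroke `#ff8800` → engrave (S314, F4089). Machine vertices: (225.161,137.165) → (183.220,201.451) → (113.727,124.485). Open path.

**Shape 2** — `<circle>` circle, stroke `#ff0000` → score (S577, F1959). Machine vertices: (204.237,169.245) → (197.063,186.565) → (179.743,193.739) → (162.423,186.565) → (155.249,169.245) → (162.423,151.925) → (179.743,144.751) → (197.063,151.925) → (204.237,169.245). Closed: final G1 returns to the first vertex.

**Shape 3** — `<circle>` circle, stroke `#ff0000` → score (S577, F1959). Machine vertices: (128.365,67.025) → (113.355,103.261) → (77.119,118.271) → (40.883,103.261) → (25.873,67.025) → (40.883,30.789) → (77.119,15.779) → (113.355,30.789) → (128.365,67.025). Closed: final G1 returns to the first vertex.

**Shape 4** — `<path>` closed polygon, stroke `#ff0000` → score (S577, F1959). Machine vertices: (168.610,42.165) → (121.621,162.504) → (252.285,65.217) → (102.828,219.053) → (240.595,29.739) → (50.430,193.086) → (168.610,42.165). Closed: final G1 returns to the first vertex.

**Shape 5** — `<polygon>` rectangle, stroke `#ff8800` → engrave (S314, F4089). Machine vertices: (62.329,108.774) → (172.321,108.774) → (172.321,72.456) → (62.329,72.456) → (62.329,108.774). Closed: final G1 returns to the first vertex.

**Shape 6** — `<path>` rectangle, stroke `#ff0000` → score (S577, F1959). Machine vertices: (27.417,111.356) → (153.987,111.356) → (153.987,103.682) → (27.417,103.682) → (27.417,111.356). Closed: final G1 returns to the first vertex.

; LightBurn 1.5.06
; GRBL device profile, absolute coords
G21
G90
G0 X225.161 Y137.165
M3 S314
G01 X183.220 Y201.451 F4089
G01 X113.727 Y124.485
M5
G0 X204.237 Y169.245
M3 S577
G01 X197.063 Y186.565 F1959
G01 X179.743 Y193.739
G01 X162.423 Y186.565
G01 X155.249 Y169.245
G01 X162.423 Y151.925
G01 X179.743 Y144.751
G01 X197.063 Y151.925
G01 X204.237 Y169.245
M5
G0 X128.365 Y67.025
M3 S577
G01 X113.355 Y103.261 F1959
G01 X77.119 Y118.271
G01 X40.883 Y103.261
G01 X25.873 Y67.025
G01 X40.883 Y30.789
G01 X77.119 Y15.779
G01 X113.355 Y30.789
G01 X128.365 Y67.025
M5
G0 X168.610 Y42.165
M3 S577
G01 X121.621 Y162.504 F1959
G01 X252.285 Y65.217
G01 X102.828 Y219.053
G01 X240.595 Y29.739
G01 X50.430 Y193.086
G01 X168.610 Y42.165
M5
G0 X62.329 Y108.774
M3 S314
G01 X172.321 Y108.774 F4089
G01 X172.321 Y72.456
G01 X62.329 Y72.456
G01 X62.329 Y108.774
M5
G0 X27.417 Y111.356
M3 S577
G01 X153.987 Y111.356 F1959
G01 X153.987 Y103.682
G01 X27.417 Y103.682
G01 X27.417 Y111.356
M5
G0 X0.000 Y0.000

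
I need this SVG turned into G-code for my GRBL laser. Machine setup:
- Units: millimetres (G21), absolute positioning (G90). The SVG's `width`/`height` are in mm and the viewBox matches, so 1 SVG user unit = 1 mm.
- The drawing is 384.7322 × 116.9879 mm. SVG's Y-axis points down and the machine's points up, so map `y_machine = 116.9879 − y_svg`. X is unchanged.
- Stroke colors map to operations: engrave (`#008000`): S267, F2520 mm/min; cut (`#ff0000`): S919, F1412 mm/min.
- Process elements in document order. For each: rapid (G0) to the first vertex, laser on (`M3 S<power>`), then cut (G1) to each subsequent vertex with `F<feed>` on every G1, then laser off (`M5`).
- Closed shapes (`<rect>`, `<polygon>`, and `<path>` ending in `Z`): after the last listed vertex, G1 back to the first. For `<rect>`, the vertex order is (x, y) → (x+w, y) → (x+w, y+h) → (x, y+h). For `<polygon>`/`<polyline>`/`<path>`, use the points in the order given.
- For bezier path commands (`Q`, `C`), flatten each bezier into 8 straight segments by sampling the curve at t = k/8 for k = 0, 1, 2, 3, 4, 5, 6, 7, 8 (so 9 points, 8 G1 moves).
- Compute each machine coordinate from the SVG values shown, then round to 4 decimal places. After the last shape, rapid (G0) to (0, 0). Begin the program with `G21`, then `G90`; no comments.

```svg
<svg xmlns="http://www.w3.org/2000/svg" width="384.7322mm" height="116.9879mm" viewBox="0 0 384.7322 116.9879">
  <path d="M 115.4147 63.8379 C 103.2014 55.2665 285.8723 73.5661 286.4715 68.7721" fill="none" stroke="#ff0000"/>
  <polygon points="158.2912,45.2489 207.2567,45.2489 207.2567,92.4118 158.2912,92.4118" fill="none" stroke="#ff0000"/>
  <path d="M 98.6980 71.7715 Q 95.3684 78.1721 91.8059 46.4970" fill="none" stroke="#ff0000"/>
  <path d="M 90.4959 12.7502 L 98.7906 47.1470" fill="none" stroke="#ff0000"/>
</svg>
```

G21
G90
G0 X115.4147 Y53.1500
M3 S919
G1 X119.2337 Y55.2023 F1412
G1 X136.9056 Y55.3209 F1412
G1 X164.0130 Y54.0915 F1412
G1 X196.1384 Y52.0994 F1412
G1 X228.8644 Y49.9303 F1412
G1 X257.7736 Y48.1697 F1412
G1 X278.4484 Y47.4030 F1412
G1 X286.4715 Y48.2158 F1412
M5
G0 X158.2912 Y71.7390
M3 S919
G1 X207.2567 Y71.7390 F1412
G1 X207.2567 Y24.5761 F1412
G1 X158.2912 Y24.5761 F1412
G1 X158.2912 Y71.7390 F1412
M5
G0 X98.6980 Y45.2164
M3 S919
G1 X97.8620 Y44.2112 F1412
G1 X97.0186 Y44.3958 F1412
G1 X96.1680 Y45.7703 F1412
G1 X95.3102 Y48.3347 F1412
G1 X94.4450 Y52.0890 F1412
G1 X93.5726 Y57.0331 F1412
G1 X92.6929 Y63.1671 F1412
G1 X91.8059 Y70.4909 F1412
M5
G0 X90.4959 Y104.2377
M3 S919
G1 X98.7906 Y69.8409 F1412
M5
G0 X0.0000 Y0.0000

Since the viewBox matches the mm dimensions, user units are millimetres directly. The only transform is the Y-flip y_m = 116.9879 − y_svg.

Shape 1 is a cubic bezier drawn with `<path>`. Its stroke #ff0000 means cut at S919, F1412. After flipping Y the toolpath is (115.4147,53.1500) → (119.2337,55.2023) → (136.9056,55.3209) → (164.0130,54.0915) → (196.1384,52.0994) → (228.8644,49.9303) → (257.7736,48.1697) → (278.4484,47.4030) → (286.4715,48.2158).

Shape 2 is a rectangle drawn with `<polygon>`. Its stroke #ff0000 means cut at S919, F1412. After flipping Y the toolpath is (158.2912,71.7390) → (207.2567,71.7390) → (207.2567,24.5761) → (158.2912,24.5761) → (158.2912,71.7390), returning to the start.

Shape 3 is a quadratic bezier drawn with `<path>`. Its stroke #ff0000 means cut at S919, F1412. After flipping Y the toolpath is (98.6980,45.2164) → (97.8620,44.2112) → (97.0186,44.3958) → (96.1680,45.7703) → (95.3102,48.3347) → (94.4450,52.0890) → (93.5726,57.0331) → (92.6929,63.1671) → (91.8059,70.4909).

Shape 4 is a line segment drawn with `<path>`. Its stroke #ff0000 means cut at S919, F1412. After flipping Y the toolpath is (90.4959,104.2377) → (98.7906,69.8409).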